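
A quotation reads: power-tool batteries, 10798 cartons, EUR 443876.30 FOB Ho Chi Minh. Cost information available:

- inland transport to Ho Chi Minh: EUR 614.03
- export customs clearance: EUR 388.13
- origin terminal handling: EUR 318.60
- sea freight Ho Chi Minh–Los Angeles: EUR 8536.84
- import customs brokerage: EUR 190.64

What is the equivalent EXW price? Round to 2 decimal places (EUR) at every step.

EXW price: EUR 442555.54

Not relevant to the conversion: freight, brokerage — on the buyer under both terms; not part of either seller's price.
From FOB to EXW, the seller no longer bears: inland to port, export clearance, origin terminal.
EXW price = 443876.30 − 614.03 − 388.13 − 318.60 = 442555.54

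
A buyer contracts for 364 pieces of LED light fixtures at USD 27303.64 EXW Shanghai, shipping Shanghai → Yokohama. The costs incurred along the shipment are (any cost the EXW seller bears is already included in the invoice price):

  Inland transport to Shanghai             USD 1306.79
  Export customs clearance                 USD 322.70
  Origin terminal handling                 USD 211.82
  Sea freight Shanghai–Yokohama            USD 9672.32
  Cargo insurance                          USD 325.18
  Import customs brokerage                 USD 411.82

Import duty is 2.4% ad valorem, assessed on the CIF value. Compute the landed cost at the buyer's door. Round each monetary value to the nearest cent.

Total landed cost: USD 40493.69

EXW: the seller makes goods available at their premises; the buyer bears all onward costs.
CIF value = EXW price + inland to port + export clearance + origin terminal + freight + insurance = 27303.64 + 1306.79 + 322.70 + 211.82 + 9672.32 + 325.18 = 39142.45
Import duty = 39142.45 × 2.4% = 939.42
Buyer bears: inland to port 1306.79 + export clearance 322.70 + origin terminal 211.82 + freight 9672.32 + insurance 325.18 + brokerage 411.82 + duty 939.42 = 13190.05
Landed cost = invoice 27303.64 + 13190.05 = 40493.69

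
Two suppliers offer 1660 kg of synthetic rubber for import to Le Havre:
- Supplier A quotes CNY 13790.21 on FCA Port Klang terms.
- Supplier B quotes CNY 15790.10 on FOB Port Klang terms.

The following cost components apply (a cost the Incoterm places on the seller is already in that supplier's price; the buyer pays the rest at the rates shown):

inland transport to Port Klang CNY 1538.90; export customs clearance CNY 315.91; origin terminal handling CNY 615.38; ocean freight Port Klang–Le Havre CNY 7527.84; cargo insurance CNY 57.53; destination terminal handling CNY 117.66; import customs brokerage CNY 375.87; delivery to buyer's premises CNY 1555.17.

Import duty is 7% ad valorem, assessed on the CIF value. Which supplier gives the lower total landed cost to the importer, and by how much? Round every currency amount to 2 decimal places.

Supplier A is cheaper by CNY 1481.42

Supplier A (FCA):
CIF value = FCA price + origin terminal + freight + insurance = 13790.21 + 615.38 + 7527.84 + 57.53 = 21990.96
Import duty = 21990.96 × 7% = 1539.37
Buyer bears (A): 615.38 + 7527.84 + 57.53 + 117.66 + 375.87 + 1555.17 = 10249.45
Landed cost (A) = invoice 13790.21 + 10249.45 + duty 1539.37 = 25579.03
Supplier B (FOB):
CIF value = FOB price + freight + insurance = 15790.10 + 7527.84 + 57.53 = 23375.47
Import duty = 23375.47 × 7% = 1636.28
Buyer bears (B): 7527.84 + 57.53 + 117.66 + 375.87 + 1555.17 = 9634.07
Landed cost (B) = invoice 15790.10 + 9634.07 + duty 1636.28 = 27060.45
Difference = |25579.03 − 27060.45| = 1481.42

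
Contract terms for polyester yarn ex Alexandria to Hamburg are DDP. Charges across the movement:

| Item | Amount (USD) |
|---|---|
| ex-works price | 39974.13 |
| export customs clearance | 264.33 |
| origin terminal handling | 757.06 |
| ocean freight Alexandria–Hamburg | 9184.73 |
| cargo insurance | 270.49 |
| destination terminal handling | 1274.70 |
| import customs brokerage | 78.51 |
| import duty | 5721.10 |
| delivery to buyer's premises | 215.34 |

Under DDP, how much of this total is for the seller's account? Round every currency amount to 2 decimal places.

Seller's account: USD 57740.39

DDP: the seller bears all costs including import duty.
Seller's account: goods 39974.13 + export clearance 264.33 + origin terminal 757.06 + freight 9184.73 + insurance 270.49 + destination terminal 1274.70 + brokerage 78.51 + duty 5721.10 + delivery 215.34 = 57740.39
Buyer's account: 0.00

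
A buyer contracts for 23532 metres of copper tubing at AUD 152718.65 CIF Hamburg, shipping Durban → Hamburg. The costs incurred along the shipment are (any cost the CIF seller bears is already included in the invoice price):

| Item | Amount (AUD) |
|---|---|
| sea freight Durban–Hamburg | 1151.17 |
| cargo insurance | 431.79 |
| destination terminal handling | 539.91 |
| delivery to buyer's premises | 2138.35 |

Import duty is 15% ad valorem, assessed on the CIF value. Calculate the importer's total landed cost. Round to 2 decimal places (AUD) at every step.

Total landed cost: AUD 178304.71

CIF: the seller pays costs through ocean freight and marine insurance to the destination port.
Already in the invoice (seller's account under CIF): freight, insurance — exclude.
The CIF price already equals the CIF value: 152718.65
Import duty = 152718.65 × 15% = 22907.80
Buyer bears: destination terminal 539.91 + delivery 2138.35 + duty 22907.80 = 25586.06
Landed cost = invoice 152718.65 + 25586.06 = 178304.71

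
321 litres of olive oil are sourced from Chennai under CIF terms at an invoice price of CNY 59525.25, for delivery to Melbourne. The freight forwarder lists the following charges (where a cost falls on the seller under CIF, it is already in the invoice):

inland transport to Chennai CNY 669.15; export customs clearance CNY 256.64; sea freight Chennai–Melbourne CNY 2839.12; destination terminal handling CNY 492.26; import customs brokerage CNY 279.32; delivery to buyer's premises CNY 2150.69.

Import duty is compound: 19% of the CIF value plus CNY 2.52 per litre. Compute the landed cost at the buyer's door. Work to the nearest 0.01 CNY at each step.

Total landed cost: CNY 74566.24

CIF: the seller pays costs through ocean freight and marine insurance to the destination port.
Already in the invoice (seller's account under CIF): inland to port, export clearance, freight — exclude.
The CIF price already equals the CIF value: 59525.25
Ad valorem component: 59525.25 × 19% = 11309.80
Specific component: 321 × 2.52 = 808.92
Import duty = 11309.80 + 808.92 = 12118.72
Buyer bears: destination terminal 492.26 + brokerage 279.32 + delivery 2150.69 + duty 12118.72 = 15040.99
Landed cost = invoice 59525.25 + 15040.99 = 74566.24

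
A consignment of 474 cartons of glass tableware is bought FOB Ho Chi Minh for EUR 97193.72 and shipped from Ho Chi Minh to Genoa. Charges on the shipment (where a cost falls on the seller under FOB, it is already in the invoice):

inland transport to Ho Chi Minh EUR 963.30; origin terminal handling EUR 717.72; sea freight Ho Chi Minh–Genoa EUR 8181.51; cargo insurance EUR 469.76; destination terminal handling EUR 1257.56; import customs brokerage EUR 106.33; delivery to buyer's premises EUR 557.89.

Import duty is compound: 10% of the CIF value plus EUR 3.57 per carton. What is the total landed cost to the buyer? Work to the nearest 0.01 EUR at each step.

FOB: the seller bears costs until goods are on board at the origin port; the buyer bears freight, insurance and all costs thereafter.
Already in the invoice (seller's account under FOB): inland to port, origin terminal — exclude.
CIF value = FOB price + freight + insurance = 97193.72 + 8181.51 + 469.76 = 105844.99
Ad valorem component: 105844.99 × 10% = 10584.50
Specific component: 474 × 3.57 = 1692.18
Import duty = 10584.50 + 1692.18 = 12276.68
Buyer bears: freight 8181.51 + insurance 469.76 + destination terminal 1257.56 + brokerage 106.33 + delivery 557.89 + duty 12276.68 = 22849.73
Landed cost = invoice 97193.72 + 22849.73 = 120043.45

Total landed cost: EUR 120043.45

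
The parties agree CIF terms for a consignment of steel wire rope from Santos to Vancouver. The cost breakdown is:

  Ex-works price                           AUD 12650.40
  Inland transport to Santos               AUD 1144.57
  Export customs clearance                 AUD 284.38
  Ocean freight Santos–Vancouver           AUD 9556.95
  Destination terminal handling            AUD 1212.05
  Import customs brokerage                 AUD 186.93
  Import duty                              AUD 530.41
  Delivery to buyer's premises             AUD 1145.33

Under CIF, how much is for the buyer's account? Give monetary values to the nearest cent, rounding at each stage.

Buyer's account: AUD 3074.72

CIF: the seller pays costs through ocean freight and marine insurance to the destination port.
Seller's account: goods 12650.40 + inland to port 1144.57 + export clearance 284.38 + freight 9556.95 = 23636.30
Buyer's account: destination terminal 1212.05 + brokerage 186.93 + duty 530.41 + delivery 1145.33 = 3074.72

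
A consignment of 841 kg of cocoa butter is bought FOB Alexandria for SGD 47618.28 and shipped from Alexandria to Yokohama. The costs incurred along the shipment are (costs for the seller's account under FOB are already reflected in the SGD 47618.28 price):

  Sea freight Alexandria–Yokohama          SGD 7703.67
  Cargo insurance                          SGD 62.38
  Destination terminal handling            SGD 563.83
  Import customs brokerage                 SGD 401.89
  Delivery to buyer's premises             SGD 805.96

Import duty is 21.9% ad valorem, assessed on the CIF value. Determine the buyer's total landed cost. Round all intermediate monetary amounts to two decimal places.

Total landed cost: SGD 69285.18

FOB: the seller bears costs until goods are on board at the origin port; the buyer bears freight, insurance and all costs thereafter.
CIF value = FOB price + freight + insurance = 47618.28 + 7703.67 + 62.38 = 55384.33
Import duty = 55384.33 × 21.9% = 12129.17
Buyer bears: freight 7703.67 + insurance 62.38 + destination terminal 563.83 + brokerage 401.89 + delivery 805.96 + duty 12129.17 = 21666.90
Landed cost = invoice 47618.28 + 21666.90 = 69285.18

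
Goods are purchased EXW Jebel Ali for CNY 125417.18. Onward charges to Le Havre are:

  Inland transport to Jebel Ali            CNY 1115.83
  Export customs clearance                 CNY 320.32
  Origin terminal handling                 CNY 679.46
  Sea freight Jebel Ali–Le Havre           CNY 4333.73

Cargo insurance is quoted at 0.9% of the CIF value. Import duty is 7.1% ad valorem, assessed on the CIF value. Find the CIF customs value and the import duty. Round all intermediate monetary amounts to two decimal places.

CIF value: CNY 133064.10; import duty: CNY 9447.55

Let C be the CIF value. C = EXW price + pre-shipment costs + freight + 0.9% × C
C − 0.9% × C = 125417.18 + 1115.83 + 320.32 + 679.46 + 4333.73
0.991 × C = 131866.52
C = 131866.52 / 0.991 = 133064.10
Insurance premium = 0.9% × 133064.10 = 1197.58
Import duty = 133064.10 × 7.1% = 9447.55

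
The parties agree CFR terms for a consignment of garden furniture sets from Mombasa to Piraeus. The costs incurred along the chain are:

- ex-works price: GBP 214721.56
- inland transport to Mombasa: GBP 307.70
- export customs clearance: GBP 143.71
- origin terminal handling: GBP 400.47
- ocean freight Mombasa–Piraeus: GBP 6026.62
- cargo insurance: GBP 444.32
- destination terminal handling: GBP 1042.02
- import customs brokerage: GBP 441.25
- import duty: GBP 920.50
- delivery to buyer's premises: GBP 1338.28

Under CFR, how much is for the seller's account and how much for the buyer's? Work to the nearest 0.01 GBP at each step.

Seller: GBP 221600.06; buyer: GBP 4186.37

CFR: the seller pays costs through ocean freight to the destination port, but not insurance.
Seller's account: goods 214721.56 + inland to port 307.70 + export clearance 143.71 + origin terminal 400.47 + freight 6026.62 = 221600.06
Buyer's account: insurance 444.32 + destination terminal 1042.02 + brokerage 441.25 + duty 920.50 + delivery 1338.28 = 4186.37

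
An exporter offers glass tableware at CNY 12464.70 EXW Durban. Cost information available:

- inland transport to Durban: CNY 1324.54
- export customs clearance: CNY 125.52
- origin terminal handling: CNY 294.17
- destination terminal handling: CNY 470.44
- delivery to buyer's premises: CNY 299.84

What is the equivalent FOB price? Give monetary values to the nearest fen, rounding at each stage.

FOB price: CNY 14208.93

Not relevant to the conversion: destination terminal, delivery — on the buyer under both terms; not part of either seller's price.
From EXW to FOB, the seller additionally bears: inland to port, export clearance, origin terminal.
FOB price = 12464.70 + 1324.54 + 125.52 + 294.17 = 14208.93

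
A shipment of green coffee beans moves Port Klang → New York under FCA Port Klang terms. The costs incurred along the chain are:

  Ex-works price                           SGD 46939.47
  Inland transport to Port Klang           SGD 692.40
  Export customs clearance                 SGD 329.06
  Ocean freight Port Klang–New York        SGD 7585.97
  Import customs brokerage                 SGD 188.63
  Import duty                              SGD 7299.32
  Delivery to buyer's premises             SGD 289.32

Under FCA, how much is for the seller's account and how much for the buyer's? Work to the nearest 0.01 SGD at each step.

Seller: SGD 47960.93; buyer: SGD 15363.24

FCA: the seller delivers export-cleared goods to the carrier; the buyer bears costs from that point.
Seller's account: goods 46939.47 + inland to port 692.40 + export clearance 329.06 = 47960.93
Buyer's account: freight 7585.97 + brokerage 188.63 + duty 7299.32 + delivery 289.32 = 15363.24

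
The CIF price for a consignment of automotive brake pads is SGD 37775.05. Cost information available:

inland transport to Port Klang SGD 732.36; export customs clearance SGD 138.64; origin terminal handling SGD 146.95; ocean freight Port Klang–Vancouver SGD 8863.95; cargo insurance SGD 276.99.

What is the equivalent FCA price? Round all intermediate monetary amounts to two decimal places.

FCA price: SGD 28487.16

Not relevant to the conversion: inland to port, export clearance — on the seller under both CIF and FCA; already in the CIF price and stays in the FCA price.
From CIF to FCA, the seller no longer bears: origin terminal, freight, insurance.
FCA price = 37775.05 − 146.95 − 8863.95 − 276.99 = 28487.16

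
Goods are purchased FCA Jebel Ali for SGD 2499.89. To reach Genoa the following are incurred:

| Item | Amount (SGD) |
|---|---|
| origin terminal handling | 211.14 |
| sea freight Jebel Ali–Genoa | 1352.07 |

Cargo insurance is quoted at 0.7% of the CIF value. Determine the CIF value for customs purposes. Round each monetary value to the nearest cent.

CIF value: SGD 4091.74

Let C be the CIF value. C = FCA price + pre-shipment costs + freight + 0.7% × C
C − 0.7% × C = 2499.89 + 211.14 + 1352.07
0.993 × C = 4063.10
C = 4063.10 / 0.993 = 4091.74
Insurance premium = 0.7% × 4091.74 = 28.64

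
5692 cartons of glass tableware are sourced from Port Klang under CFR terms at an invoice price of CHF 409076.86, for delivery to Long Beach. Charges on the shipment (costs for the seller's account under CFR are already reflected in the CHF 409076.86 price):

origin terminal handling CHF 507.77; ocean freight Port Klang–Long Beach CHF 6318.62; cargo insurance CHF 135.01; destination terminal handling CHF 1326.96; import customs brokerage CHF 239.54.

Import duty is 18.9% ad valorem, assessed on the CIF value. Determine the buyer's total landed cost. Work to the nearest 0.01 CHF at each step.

CFR: the seller pays costs through ocean freight to the destination port, but not insurance.
Already in the invoice (seller's account under CFR): origin terminal, freight — exclude.
CIF value = CFR price + insurance = 409076.86 + 135.01 = 409211.87
Import duty = 409211.87 × 18.9% = 77341.04
Buyer bears: insurance 135.01 + destination terminal 1326.96 + brokerage 239.54 + duty 77341.04 = 79042.55
Landed cost = invoice 409076.86 + 79042.55 = 488119.41

Total landed cost: CHF 488119.41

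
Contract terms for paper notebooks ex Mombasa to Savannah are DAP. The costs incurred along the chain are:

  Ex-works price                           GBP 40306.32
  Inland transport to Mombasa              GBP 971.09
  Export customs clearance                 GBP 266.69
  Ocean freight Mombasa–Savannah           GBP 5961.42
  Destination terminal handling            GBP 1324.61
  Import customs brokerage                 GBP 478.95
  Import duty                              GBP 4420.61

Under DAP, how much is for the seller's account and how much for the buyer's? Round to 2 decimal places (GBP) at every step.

DAP: the seller bears all costs to the named destination except import duty and clearance.
Seller's account: goods 40306.32 + inland to port 971.09 + export clearance 266.69 + freight 5961.42 + destination terminal 1324.61 = 48830.13
Buyer's account: brokerage 478.95 + duty 4420.61 = 4899.56

Seller: GBP 48830.13; buyer: GBP 4899.56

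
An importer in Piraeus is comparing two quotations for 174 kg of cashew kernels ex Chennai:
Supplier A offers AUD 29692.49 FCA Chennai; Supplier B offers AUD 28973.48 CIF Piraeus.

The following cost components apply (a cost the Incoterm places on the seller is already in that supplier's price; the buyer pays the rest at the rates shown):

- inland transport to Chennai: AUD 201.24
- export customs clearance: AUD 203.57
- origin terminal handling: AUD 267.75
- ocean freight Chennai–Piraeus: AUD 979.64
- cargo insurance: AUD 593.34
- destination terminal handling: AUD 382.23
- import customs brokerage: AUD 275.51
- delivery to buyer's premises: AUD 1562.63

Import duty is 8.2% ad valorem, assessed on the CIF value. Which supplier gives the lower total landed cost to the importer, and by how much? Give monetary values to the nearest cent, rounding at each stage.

Supplier B is cheaper by AUD 2769.63

Supplier A (FCA):
CIF value = FCA price + origin terminal + freight + insurance = 29692.49 + 267.75 + 979.64 + 593.34 = 31533.22
Import duty = 31533.22 × 8.2% = 2585.72
Buyer bears (A): 267.75 + 979.64 + 593.34 + 382.23 + 275.51 + 1562.63 = 4061.10
Landed cost (A) = invoice 29692.49 + 4061.10 + duty 2585.72 = 36339.31
Supplier B (CIF):
The CIF price already equals the CIF value: 28973.48
Import duty = 28973.48 × 8.2% = 2375.83
Buyer bears (B): 382.23 + 275.51 + 1562.63 = 2220.37
Landed cost (B) = invoice 28973.48 + 2220.37 + duty 2375.83 = 33569.68
Difference = |36339.31 − 33569.68| = 2769.63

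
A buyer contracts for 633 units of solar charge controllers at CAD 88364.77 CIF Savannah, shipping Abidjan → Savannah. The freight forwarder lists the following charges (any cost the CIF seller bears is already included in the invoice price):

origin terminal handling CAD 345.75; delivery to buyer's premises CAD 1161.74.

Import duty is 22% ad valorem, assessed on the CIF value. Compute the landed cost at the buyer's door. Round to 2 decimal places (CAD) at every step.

CIF: the seller pays costs through ocean freight and marine insurance to the destination port.
Already in the invoice (seller's account under CIF): origin terminal — exclude.
The CIF price already equals the CIF value: 88364.77
Import duty = 88364.77 × 22% = 19440.25
Buyer bears: delivery 1161.74 + duty 19440.25 = 20601.99
Landed cost = invoice 88364.77 + 20601.99 = 108966.76

Total landed cost: CAD 108966.76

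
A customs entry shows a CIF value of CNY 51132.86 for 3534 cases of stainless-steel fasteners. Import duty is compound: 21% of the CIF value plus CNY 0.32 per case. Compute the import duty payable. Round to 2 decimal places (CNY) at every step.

Import duty: CNY 11868.78

Ad valorem component: 51132.86 × 21% = 10737.90
Specific component: 3534 × 0.32 = 1130.88
Import duty = 10737.90 + 1130.88 = 11868.78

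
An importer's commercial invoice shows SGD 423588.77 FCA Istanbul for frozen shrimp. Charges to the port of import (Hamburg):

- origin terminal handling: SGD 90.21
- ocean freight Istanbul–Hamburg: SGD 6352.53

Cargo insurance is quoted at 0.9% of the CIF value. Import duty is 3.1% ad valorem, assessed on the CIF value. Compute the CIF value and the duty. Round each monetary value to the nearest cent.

CIF value: SGD 433936.94; import duty: SGD 13452.05

Let C be the CIF value. C = FCA price + pre-shipment costs + freight + 0.9% × C
C − 0.9% × C = 423588.77 + 90.21 + 6352.53
0.991 × C = 430031.51
C = 430031.51 / 0.991 = 433936.94
Insurance premium = 0.9% × 433936.94 = 3905.43
Import duty = 433936.94 × 3.1% = 13452.05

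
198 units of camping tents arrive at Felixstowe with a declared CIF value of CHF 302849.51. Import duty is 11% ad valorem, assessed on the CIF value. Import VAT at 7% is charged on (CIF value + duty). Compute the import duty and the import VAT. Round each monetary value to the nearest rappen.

Import duty: CHF 33313.45; import VAT: CHF 23531.41

Import duty = 302849.51 × 11% = 33313.45
VAT base = CIF + duty = 302849.51 + 33313.45 = 336162.96
Import VAT = 336162.96 × 7% = 23531.41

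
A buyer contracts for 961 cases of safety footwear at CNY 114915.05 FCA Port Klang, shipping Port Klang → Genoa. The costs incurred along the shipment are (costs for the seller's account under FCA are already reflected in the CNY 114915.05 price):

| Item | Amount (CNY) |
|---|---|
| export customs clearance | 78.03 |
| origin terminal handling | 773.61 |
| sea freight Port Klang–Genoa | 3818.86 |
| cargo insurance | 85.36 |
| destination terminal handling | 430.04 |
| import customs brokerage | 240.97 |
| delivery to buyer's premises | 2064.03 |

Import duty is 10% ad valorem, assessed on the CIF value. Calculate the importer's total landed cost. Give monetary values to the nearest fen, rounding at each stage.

FCA: the seller delivers export-cleared goods to the carrier; the buyer bears costs from that point.
Already in the invoice (seller's account under FCA): export clearance — exclude.
CIF value = FCA price + origin terminal + freight + insurance = 114915.05 + 773.61 + 3818.86 + 85.36 = 119592.88
Import duty = 119592.88 × 10% = 11959.29
Buyer bears: origin terminal 773.61 + freight 3818.86 + insurance 85.36 + destination terminal 430.04 + brokerage 240.97 + delivery 2064.03 + duty 11959.29 = 19372.16
Landed cost = invoice 114915.05 + 19372.16 = 134287.21

Total landed cost: CNY 134287.21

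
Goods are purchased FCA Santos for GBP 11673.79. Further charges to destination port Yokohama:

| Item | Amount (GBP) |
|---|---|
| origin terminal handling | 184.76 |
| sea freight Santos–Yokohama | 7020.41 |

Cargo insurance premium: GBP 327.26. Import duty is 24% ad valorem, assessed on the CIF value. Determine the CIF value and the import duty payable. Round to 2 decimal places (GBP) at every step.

CIF = FCA price + pre-shipment costs + freight + insurance
CIF = 11673.79 + 184.76 + 7020.41 + 327.26 = 19206.22
Import duty = 19206.22 × 24% = 4609.49

CIF value: GBP 19206.22; import duty: GBP 4609.49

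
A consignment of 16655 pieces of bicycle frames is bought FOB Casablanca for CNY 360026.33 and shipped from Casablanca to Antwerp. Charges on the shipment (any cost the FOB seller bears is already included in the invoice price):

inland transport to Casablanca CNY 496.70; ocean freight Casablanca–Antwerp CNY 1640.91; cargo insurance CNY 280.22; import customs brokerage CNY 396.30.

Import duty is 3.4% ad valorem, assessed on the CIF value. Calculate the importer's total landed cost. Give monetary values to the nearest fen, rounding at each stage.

Total landed cost: CNY 374649.97

FOB: the seller bears costs until goods are on board at the origin port; the buyer bears freight, insurance and all costs thereafter.
Already in the invoice (seller's account under FOB): inland to port — exclude.
CIF value = FOB price + freight + insurance = 360026.33 + 1640.91 + 280.22 = 361947.46
Import duty = 361947.46 × 3.4% = 12306.21
Buyer bears: freight 1640.91 + insurance 280.22 + brokerage 396.30 + duty 12306.21 = 14623.64
Landed cost = invoice 360026.33 + 14623.64 = 374649.97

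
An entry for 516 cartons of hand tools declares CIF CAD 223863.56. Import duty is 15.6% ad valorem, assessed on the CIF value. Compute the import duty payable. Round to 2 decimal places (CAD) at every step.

Import duty = 223863.56 × 15.6% = 34922.72

Import duty: CAD 34922.72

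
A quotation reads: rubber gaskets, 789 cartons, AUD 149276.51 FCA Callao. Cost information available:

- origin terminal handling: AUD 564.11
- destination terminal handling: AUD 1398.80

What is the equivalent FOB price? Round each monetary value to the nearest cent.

Not relevant to the conversion: destination terminal — on the buyer under both terms; not part of either seller's price.
From FCA to FOB, the seller additionally bears: origin terminal.
FOB price = 149276.51 + 564.11 = 149840.62

FOB price: AUD 149840.62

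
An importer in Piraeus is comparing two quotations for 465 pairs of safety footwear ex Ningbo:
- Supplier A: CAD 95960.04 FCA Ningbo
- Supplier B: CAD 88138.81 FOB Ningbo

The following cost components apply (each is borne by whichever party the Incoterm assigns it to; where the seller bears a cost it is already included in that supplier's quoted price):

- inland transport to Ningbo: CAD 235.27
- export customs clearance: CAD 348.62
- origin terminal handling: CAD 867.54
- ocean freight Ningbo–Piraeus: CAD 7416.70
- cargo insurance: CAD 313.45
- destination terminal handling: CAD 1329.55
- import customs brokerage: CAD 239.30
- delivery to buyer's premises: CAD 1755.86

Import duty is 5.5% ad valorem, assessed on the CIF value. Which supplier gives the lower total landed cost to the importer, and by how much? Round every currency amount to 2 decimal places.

Supplier A (FCA):
CIF value = FCA price + origin terminal + freight + insurance = 95960.04 + 867.54 + 7416.70 + 313.45 = 104557.73
Import duty = 104557.73 × 5.5% = 5750.68
Buyer bears (A): 867.54 + 7416.70 + 313.45 + 1329.55 + 239.30 + 1755.86 = 11922.40
Landed cost (A) = invoice 95960.04 + 11922.40 + duty 5750.68 = 113633.12
Supplier B (FOB):
CIF value = FOB price + freight + insurance = 88138.81 + 7416.70 + 313.45 = 95868.96
Import duty = 95868.96 × 5.5% = 5272.79
Buyer bears (B): 7416.70 + 313.45 + 1329.55 + 239.30 + 1755.86 = 11054.86
Landed cost (B) = invoice 88138.81 + 11054.86 + duty 5272.79 = 104466.46
Difference = |113633.12 − 104466.46| = 9166.66

Supplier B is cheaper by CAD 9166.66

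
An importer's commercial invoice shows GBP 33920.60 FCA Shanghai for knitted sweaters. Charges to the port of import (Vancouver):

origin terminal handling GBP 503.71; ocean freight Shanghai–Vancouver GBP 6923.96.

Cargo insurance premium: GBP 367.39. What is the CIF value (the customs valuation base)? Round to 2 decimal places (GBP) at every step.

CIF = FCA price + pre-shipment costs + freight + insurance
CIF = 33920.60 + 503.71 + 6923.96 + 367.39 = 41715.66

CIF value: GBP 41715.66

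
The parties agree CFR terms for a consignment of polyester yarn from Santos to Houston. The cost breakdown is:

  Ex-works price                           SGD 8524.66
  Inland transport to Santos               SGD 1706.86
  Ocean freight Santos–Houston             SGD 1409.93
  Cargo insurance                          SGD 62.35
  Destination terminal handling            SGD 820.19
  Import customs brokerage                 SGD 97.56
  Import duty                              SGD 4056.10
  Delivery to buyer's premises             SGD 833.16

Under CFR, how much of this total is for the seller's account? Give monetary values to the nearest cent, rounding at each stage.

Seller's account: SGD 11641.45

CFR: the seller pays costs through ocean freight to the destination port, but not insurance.
Seller's account: goods 8524.66 + inland to port 1706.86 + freight 1409.93 = 11641.45
Buyer's account: insurance 62.35 + destination terminal 820.19 + brokerage 97.56 + duty 4056.10 + delivery 833.16 = 5869.36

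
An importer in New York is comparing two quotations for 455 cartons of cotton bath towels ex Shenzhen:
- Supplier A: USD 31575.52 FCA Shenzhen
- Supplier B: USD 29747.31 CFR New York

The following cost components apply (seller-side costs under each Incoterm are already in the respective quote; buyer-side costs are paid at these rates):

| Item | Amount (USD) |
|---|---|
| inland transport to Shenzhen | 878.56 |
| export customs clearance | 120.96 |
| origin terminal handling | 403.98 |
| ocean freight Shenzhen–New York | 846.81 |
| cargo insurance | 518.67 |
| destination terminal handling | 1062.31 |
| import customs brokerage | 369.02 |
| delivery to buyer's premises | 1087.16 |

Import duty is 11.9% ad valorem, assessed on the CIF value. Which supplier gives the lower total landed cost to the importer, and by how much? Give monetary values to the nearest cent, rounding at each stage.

Supplier A (FCA):
CIF value = FCA price + origin terminal + freight + insurance = 31575.52 + 403.98 + 846.81 + 518.67 = 33344.98
Import duty = 33344.98 × 11.9% = 3968.05
Buyer bears (A): 403.98 + 846.81 + 518.67 + 1062.31 + 369.02 + 1087.16 = 4287.95
Landed cost (A) = invoice 31575.52 + 4287.95 + duty 3968.05 = 39831.52
Supplier B (CFR):
CIF value = CFR price + insurance = 29747.31 + 518.67 = 30265.98
Import duty = 30265.98 × 11.9% = 3601.65
Buyer bears (B): 518.67 + 1062.31 + 369.02 + 1087.16 = 3037.16
Landed cost (B) = invoice 29747.31 + 3037.16 + duty 3601.65 = 36386.12
Difference = |39831.52 − 36386.12| = 3445.40

Supplier B is cheaper by USD 3445.40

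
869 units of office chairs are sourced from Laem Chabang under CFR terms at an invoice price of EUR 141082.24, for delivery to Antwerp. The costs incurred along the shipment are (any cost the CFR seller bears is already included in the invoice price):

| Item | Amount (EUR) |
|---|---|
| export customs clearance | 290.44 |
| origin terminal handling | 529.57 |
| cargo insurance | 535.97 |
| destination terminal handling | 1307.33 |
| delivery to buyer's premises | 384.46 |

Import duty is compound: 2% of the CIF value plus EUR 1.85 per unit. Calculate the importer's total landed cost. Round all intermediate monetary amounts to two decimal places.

CFR: the seller pays costs through ocean freight to the destination port, but not insurance.
Already in the invoice (seller's account under CFR): export clearance, origin terminal — exclude.
CIF value = CFR price + insurance = 141082.24 + 535.97 = 141618.21
Ad valorem component: 141618.21 × 2% = 2832.36
Specific component: 869 × 1.85 = 1607.65
Import duty = 2832.36 + 1607.65 = 4440.01
Buyer bears: insurance 535.97 + destination terminal 1307.33 + delivery 384.46 + duty 4440.01 = 6667.77
Landed cost = invoice 141082.24 + 6667.77 = 147750.01

Total landed cost: EUR 147750.01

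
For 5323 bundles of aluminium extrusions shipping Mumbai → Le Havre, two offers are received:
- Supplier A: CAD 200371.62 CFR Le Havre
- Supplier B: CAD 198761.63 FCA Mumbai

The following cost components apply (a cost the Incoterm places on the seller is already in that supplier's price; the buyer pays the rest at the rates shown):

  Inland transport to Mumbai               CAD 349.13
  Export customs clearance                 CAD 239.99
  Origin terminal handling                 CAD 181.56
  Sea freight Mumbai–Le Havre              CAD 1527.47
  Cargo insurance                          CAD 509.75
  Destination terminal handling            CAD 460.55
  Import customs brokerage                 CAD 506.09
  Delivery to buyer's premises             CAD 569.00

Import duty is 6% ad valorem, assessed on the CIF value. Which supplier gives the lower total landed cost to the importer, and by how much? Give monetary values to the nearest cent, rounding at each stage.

Supplier A is cheaper by CAD 104.98

Supplier A (CFR):
CIF value = CFR price + insurance = 200371.62 + 509.75 = 200881.37
Import duty = 200881.37 × 6% = 12052.88
Buyer bears (A): 509.75 + 460.55 + 506.09 + 569.00 = 2045.39
Landed cost (A) = invoice 200371.62 + 2045.39 + duty 12052.88 = 214469.89
Supplier B (FCA):
CIF value = FCA price + origin terminal + freight + insurance = 198761.63 + 181.56 + 1527.47 + 509.75 = 200980.41
Import duty = 200980.41 × 6% = 12058.82
Buyer bears (B): 181.56 + 1527.47 + 509.75 + 460.55 + 506.09 + 569.00 = 3754.42
Landed cost (B) = invoice 198761.63 + 3754.42 + duty 12058.82 = 214574.87
Difference = |214469.89 − 214574.87| = 104.98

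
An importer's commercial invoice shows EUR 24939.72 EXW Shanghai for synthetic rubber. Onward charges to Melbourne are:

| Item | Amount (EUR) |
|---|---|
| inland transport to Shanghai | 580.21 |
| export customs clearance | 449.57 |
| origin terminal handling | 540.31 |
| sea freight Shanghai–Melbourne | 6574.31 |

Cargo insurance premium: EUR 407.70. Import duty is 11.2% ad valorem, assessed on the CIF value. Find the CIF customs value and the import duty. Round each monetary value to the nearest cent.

CIF value: EUR 33491.82; import duty: EUR 3751.08

CIF = EXW price + pre-shipment costs + freight + insurance
CIF = 24939.72 + 580.21 + 449.57 + 540.31 + 6574.31 + 407.70 = 33491.82
Import duty = 33491.82 × 11.2% = 3751.08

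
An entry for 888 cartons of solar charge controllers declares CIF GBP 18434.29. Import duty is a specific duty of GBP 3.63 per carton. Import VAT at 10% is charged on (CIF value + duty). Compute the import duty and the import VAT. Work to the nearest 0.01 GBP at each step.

Import duty: GBP 3223.44; import VAT: GBP 2165.77

Import duty = 888 × 3.63 = 3223.44
VAT base = CIF + duty = 18434.29 + 3223.44 = 21657.73
Import VAT = 21657.73 × 10% = 2165.77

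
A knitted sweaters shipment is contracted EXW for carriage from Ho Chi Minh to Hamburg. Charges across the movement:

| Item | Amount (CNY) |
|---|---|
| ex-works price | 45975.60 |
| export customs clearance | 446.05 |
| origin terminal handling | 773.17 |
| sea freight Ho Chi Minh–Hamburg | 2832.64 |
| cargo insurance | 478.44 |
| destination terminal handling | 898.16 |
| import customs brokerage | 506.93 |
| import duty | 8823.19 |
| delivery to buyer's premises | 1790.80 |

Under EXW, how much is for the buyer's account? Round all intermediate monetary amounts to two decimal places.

Buyer's account: CNY 16549.38

EXW: the seller makes goods available at their premises; the buyer bears all onward costs.
Seller's account: goods 45975.60 = 45975.60
Buyer's account: export clearance 446.05 + origin terminal 773.17 + freight 2832.64 + insurance 478.44 + destination terminal 898.16 + brokerage 506.93 + duty 8823.19 + delivery 1790.80 = 16549.38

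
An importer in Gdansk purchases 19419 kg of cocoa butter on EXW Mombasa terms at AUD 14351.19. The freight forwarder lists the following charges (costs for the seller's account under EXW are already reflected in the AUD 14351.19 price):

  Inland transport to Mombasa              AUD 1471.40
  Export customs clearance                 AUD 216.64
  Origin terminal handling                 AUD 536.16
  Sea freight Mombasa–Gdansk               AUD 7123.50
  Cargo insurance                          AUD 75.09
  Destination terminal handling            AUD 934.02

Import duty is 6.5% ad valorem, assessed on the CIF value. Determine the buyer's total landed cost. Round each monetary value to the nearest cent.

Total landed cost: AUD 26253.31

EXW: the seller makes goods available at their premises; the buyer bears all onward costs.
CIF value = EXW price + inland to port + export clearance + origin terminal + freight + insurance = 14351.19 + 1471.40 + 216.64 + 536.16 + 7123.50 + 75.09 = 23773.98
Import duty = 23773.98 × 6.5% = 1545.31
Buyer bears: inland to port 1471.40 + export clearance 216.64 + origin terminal 536.16 + freight 7123.50 + insurance 75.09 + destination terminal 934.02 + duty 1545.31 = 11902.12
Landed cost = invoice 14351.19 + 11902.12 = 26253.31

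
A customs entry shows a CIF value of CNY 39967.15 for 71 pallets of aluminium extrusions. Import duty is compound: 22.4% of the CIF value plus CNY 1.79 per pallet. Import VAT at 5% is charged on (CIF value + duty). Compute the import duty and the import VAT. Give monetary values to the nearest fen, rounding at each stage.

Ad valorem component: 39967.15 × 22.4% = 8952.64
Specific component: 71 × 1.79 = 127.09
Import duty = 8952.64 + 127.09 = 9079.73
VAT base = CIF + duty = 39967.15 + 9079.73 = 49046.88
Import VAT = 49046.88 × 5% = 2452.34

Import duty: CNY 9079.73; import VAT: CNY 2452.34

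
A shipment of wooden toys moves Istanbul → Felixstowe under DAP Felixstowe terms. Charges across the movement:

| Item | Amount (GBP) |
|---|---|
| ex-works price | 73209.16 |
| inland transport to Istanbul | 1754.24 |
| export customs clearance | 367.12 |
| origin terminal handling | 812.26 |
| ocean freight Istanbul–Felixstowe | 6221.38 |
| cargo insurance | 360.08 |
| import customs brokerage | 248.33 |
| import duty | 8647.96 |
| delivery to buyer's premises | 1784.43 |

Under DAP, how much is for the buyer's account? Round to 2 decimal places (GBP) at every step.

Buyer's account: GBP 8896.29

DAP: the seller bears all costs to the named destination except import duty and clearance.
Seller's account: goods 73209.16 + inland to port 1754.24 + export clearance 367.12 + origin terminal 812.26 + freight 6221.38 + insurance 360.08 + delivery 1784.43 = 84508.67
Buyer's account: brokerage 248.33 + duty 8647.96 = 8896.29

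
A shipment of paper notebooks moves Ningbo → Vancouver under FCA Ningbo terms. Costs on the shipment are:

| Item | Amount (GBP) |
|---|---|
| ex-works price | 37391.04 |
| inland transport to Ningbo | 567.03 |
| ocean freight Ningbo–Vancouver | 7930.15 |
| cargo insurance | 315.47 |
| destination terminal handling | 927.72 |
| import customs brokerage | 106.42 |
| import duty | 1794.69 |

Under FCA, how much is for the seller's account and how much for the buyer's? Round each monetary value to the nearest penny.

Seller: GBP 37958.07; buyer: GBP 11074.45

FCA: the seller delivers export-cleared goods to the carrier; the buyer bears costs from that point.
Seller's account: goods 37391.04 + inland to port 567.03 = 37958.07
Buyer's account: freight 7930.15 + insurance 315.47 + destination terminal 927.72 + brokerage 106.42 + duty 1794.69 = 11074.45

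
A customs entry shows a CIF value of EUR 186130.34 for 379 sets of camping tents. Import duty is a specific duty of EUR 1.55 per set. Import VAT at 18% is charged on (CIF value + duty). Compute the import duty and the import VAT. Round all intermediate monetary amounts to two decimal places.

Import duty = 379 × 1.55 = 587.45
VAT base = CIF + duty = 186130.34 + 587.45 = 186717.79
Import VAT = 186717.79 × 18% = 33609.20

Import duty: EUR 587.45; import VAT: EUR 33609.20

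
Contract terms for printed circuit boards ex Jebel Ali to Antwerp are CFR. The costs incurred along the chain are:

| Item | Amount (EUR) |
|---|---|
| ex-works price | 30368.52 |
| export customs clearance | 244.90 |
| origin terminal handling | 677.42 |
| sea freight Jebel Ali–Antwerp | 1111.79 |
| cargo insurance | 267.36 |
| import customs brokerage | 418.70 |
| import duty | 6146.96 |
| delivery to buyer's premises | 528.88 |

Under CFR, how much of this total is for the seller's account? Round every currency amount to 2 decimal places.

Seller's account: EUR 32402.63

CFR: the seller pays costs through ocean freight to the destination port, but not insurance.
Seller's account: goods 30368.52 + export clearance 244.90 + origin terminal 677.42 + freight 1111.79 = 32402.63
Buyer's account: insurance 267.36 + brokerage 418.70 + duty 6146.96 + delivery 528.88 = 7361.90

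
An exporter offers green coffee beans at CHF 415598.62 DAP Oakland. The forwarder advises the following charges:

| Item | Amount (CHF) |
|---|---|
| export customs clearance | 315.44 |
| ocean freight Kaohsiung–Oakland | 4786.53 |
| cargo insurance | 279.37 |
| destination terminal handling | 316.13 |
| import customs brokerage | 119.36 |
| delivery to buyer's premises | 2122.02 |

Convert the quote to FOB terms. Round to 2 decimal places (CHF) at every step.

FOB price: CHF 408094.57

Not relevant to the conversion: export clearance — on the seller under both DAP and FOB; already in the DAP price and stays in the FOB price. brokerage — on the buyer under both terms; not part of either seller's price.
From DAP to FOB, the seller no longer bears: freight, insurance, destination terminal, delivery.
FOB price = 415598.62 − 4786.53 − 279.37 − 316.13 − 2122.02 = 408094.57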